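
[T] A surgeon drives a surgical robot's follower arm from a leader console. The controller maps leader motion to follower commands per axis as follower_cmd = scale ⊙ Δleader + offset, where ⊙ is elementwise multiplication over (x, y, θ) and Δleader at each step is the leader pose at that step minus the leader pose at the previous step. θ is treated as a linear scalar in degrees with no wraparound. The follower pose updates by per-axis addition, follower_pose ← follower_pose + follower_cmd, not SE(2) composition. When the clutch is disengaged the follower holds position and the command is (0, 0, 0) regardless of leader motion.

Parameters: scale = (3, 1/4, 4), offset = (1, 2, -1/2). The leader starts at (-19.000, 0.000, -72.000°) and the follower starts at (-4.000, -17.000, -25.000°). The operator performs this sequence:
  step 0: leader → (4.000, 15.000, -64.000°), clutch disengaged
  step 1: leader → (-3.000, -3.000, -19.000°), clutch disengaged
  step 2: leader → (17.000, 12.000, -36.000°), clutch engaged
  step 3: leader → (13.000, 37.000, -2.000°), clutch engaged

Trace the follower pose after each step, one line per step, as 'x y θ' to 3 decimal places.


-4.000 -17.000 -25.000
-4.000 -17.000 -25.000
57.000 -11.250 -93.500
46.000 -3.000 42.000

step 0: Δleader=(23.000, 15.000, 8.000°), disengaged; cmd=(0,0,0) → follower holds at (-4.000, -17.000, -25.000°)
step 1: Δleader=(-7.000, -18.000, 45.000°), disengaged; cmd=(0,0,0) → follower holds at (-4.000, -17.000, -25.000°)
step 2: Δleader=(20.000, 15.000, -17.000°), engaged; cmd=(61.000, 5.750, -68.500°) → follower=(57.000, -11.250, -93.500°)
step 3: Δleader=(-4.000, 25.000, 34.000°), engaged; cmd=(-11.000, 8.250, 135.500°) → follower=(46.000, -3.000, 42.000°)


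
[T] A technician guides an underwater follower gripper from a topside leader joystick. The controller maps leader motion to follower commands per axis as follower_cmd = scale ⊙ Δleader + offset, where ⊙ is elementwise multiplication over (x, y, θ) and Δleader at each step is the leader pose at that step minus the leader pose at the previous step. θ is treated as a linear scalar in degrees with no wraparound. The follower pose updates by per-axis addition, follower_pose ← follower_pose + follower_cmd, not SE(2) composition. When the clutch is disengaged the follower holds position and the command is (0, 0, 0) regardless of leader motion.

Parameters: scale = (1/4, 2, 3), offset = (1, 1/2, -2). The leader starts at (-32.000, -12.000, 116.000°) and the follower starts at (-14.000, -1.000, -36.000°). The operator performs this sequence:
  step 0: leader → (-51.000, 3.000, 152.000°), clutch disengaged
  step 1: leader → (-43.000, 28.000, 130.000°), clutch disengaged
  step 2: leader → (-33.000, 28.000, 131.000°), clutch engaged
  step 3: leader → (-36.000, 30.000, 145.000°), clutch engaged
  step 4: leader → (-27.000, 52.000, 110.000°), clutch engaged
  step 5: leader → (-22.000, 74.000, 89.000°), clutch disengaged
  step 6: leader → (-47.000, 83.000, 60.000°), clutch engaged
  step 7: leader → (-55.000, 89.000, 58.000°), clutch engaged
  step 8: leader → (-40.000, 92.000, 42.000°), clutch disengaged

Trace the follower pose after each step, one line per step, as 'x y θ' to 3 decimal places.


step 0: Δleader=(-19.000, 15.000, 36.000°), disengaged; cmd=(0,0,0) → follower holds at (-14.000, -1.000, -36.000°)
step 1: Δleader=(8.000, 25.000, -22.000°), disengaged; cmd=(0,0,0) → follower holds at (-14.000, -1.000, -36.000°)
step 2: Δleader=(10.000, 0.000, 1.000°), engaged; cmd=(3.500, 0.500, 1.000°) → follower=(-10.500, -0.500, -35.000°)
step 3: Δleader=(-3.000, 2.000, 14.000°), engaged; cmd=(0.250, 4.500, 40.000°) → follower=(-10.250, 4.000, 5.000°)
step 4: Δleader=(9.000, 22.000, -35.000°), engaged; cmd=(3.250, 44.500, -107.000°) → follower=(-7.000, 48.500, -102.000°)
step 5: Δleader=(5.000, 22.000, -21.000°), disengaged; cmd=(0,0,0) → follower holds at (-7.000, 48.500, -102.000°)
step 6: Δleader=(-25.000, 9.000, -29.000°), engaged; cmd=(-5.250, 18.500, -89.000°) → follower=(-12.250, 67.000, -191.000°)
step 7: Δleader=(-8.000, 6.000, -2.000°), engaged; cmd=(-1.000, 12.500, -8.000°) → follower=(-13.250, 79.500, -199.000°)
step 8: Δleader=(15.000, 3.000, -16.000°), disengaged; cmd=(0,0,0) → follower holds at (-13.250, 79.500, -199.000°)

-14.000 -1.000 -36.000
-14.000 -1.000 -36.000
-10.500 -0.500 -35.000
-10.250 4.000 5.000
-7.000 48.500 -102.000
-7.000 48.500 -102.000
-12.250 67.000 -191.000
-13.250 79.500 -199.000
-13.250 79.500 -199.000


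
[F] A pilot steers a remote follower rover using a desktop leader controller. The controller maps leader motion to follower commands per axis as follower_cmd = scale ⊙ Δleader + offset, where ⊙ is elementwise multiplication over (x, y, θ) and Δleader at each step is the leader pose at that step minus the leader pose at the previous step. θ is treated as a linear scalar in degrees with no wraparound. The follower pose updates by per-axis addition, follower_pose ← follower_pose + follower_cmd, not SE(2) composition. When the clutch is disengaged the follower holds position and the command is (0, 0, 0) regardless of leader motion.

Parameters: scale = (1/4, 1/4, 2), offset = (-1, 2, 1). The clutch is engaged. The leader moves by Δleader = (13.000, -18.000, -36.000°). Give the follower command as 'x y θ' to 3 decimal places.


axis x: 1/4·13.000 + -1 = 2.250
axis y: 1/4·-18.000 + 2 = -2.500
axis θ: 2·-36.000 + 1 = -71.000

2.250 -2.500 -71.000


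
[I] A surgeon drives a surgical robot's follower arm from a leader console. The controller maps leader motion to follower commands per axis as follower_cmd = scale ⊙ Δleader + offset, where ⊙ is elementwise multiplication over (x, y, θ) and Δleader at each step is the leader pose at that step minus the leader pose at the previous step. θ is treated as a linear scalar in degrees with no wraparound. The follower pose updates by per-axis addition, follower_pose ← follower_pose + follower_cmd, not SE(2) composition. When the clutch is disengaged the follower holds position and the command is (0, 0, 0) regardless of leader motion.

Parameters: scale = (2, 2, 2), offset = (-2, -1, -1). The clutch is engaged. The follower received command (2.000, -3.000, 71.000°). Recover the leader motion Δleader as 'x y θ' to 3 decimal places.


axis x: (2.000 − -2) / (2) = 2.000
axis y: (-3.000 − -1) / (2) = -1.000
axis θ: (71.000 − -1) / (2) = 36.000

2.000 -1.000 36.000


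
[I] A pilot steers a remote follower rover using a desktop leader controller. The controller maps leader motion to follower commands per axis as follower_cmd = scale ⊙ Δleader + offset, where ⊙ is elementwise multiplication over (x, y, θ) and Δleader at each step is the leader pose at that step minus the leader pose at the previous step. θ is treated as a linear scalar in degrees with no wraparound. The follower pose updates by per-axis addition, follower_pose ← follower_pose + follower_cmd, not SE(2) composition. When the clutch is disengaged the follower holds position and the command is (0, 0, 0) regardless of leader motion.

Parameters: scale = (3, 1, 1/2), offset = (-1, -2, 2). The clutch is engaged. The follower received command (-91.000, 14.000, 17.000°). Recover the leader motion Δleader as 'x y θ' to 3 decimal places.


axis x: (-91.000 − -1) / (3) = -30.000
axis y: (14.000 − -2) / (1) = 16.000
axis θ: (17.000 − 2) / (1/2) = 30.000

-30.000 16.000 30.000


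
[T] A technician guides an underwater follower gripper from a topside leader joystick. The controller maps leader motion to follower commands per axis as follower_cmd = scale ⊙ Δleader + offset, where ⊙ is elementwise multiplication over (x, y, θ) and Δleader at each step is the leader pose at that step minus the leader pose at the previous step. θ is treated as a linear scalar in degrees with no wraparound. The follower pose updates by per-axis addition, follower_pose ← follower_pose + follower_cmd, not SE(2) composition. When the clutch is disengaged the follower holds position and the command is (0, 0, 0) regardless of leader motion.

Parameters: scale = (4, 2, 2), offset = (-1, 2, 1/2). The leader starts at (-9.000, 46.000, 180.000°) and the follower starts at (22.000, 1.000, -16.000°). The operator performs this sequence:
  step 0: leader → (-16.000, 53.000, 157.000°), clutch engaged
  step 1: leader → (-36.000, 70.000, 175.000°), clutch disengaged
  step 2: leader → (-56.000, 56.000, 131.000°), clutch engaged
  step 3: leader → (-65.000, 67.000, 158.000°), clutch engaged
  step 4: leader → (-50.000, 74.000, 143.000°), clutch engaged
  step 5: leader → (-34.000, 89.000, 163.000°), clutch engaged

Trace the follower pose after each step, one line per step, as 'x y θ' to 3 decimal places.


-7.000 17.000 -61.500
-7.000 17.000 -61.500
-88.000 -9.000 -149.000
-125.000 15.000 -94.500
-66.000 31.000 -124.000
-3.000 63.000 -83.500

step 0: Δleader=(-7.000, 7.000, -23.000°), engaged; cmd=(-29.000, 16.000, -45.500°) → follower=(-7.000, 17.000, -61.500°)
step 1: Δleader=(-20.000, 17.000, 18.000°), disengaged; cmd=(0,0,0) → follower holds at (-7.000, 17.000, -61.500°)
step 2: Δleader=(-20.000, -14.000, -44.000°), engaged; cmd=(-81.000, -26.000, -87.500°) → follower=(-88.000, -9.000, -149.000°)
step 3: Δleader=(-9.000, 11.000, 27.000°), engaged; cmd=(-37.000, 24.000, 54.500°) → follower=(-125.000, 15.000, -94.500°)
step 4: Δleader=(15.000, 7.000, -15.000°), engaged; cmd=(59.000, 16.000, -29.500°) → follower=(-66.000, 31.000, -124.000°)
step 5: Δleader=(16.000, 15.000, 20.000°), engaged; cmd=(63.000, 32.000, 40.500°) → follower=(-3.000, 63.000, -83.500°)


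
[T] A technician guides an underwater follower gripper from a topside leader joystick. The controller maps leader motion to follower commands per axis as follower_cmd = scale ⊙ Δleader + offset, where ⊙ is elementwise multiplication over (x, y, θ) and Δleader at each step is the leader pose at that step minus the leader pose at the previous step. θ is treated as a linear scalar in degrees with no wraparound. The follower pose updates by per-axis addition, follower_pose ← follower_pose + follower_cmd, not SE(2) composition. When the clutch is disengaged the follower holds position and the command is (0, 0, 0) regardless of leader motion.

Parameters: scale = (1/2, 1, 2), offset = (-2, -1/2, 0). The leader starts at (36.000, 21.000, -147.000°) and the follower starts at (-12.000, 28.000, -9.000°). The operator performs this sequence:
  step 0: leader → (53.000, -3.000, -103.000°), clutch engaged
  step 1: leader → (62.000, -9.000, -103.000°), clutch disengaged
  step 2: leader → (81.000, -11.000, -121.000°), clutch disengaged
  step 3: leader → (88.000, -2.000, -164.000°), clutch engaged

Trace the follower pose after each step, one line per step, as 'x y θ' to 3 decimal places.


step 0: Δleader=(17.000, -24.000, 44.000°), engaged; cmd=(6.500, -24.500, 88.000°) → follower=(-5.500, 3.500, 79.000°)
step 1: Δleader=(9.000, -6.000, 0.000°), disengaged; cmd=(0,0,0) → follower holds at (-5.500, 3.500, 79.000°)
step 2: Δleader=(19.000, -2.000, -18.000°), disengaged; cmd=(0,0,0) → follower holds at (-5.500, 3.500, 79.000°)
step 3: Δleader=(7.000, 9.000, -43.000°), engaged; cmd=(1.500, 8.500, -86.000°) → follower=(-4.000, 12.000, -7.000°)

-5.500 3.500 79.000
-5.500 3.500 79.000
-5.500 3.500 79.000
-4.000 12.000 -7.000


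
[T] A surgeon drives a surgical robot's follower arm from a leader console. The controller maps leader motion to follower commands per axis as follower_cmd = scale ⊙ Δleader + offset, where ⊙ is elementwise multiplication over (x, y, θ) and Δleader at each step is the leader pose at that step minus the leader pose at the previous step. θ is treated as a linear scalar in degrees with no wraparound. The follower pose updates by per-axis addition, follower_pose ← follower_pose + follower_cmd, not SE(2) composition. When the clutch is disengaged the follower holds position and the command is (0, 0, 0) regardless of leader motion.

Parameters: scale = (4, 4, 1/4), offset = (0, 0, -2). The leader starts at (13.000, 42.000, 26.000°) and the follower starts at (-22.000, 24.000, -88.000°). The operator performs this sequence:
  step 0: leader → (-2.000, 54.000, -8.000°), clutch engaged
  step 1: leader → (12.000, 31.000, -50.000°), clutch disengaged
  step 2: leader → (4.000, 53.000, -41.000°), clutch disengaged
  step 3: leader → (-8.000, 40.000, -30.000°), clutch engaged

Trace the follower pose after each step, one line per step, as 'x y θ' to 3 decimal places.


-82.000 72.000 -98.500
-82.000 72.000 -98.500
-82.000 72.000 -98.500
-130.000 20.000 -97.750

step 0: Δleader=(-15.000, 12.000, -34.000°), engaged; cmd=(-60.000, 48.000, -10.500°) → follower=(-82.000, 72.000, -98.500°)
step 1: Δleader=(14.000, -23.000, -42.000°), disengaged; cmd=(0,0,0) → follower holds at (-82.000, 72.000, -98.500°)
step 2: Δleader=(-8.000, 22.000, 9.000°), disengaged; cmd=(0,0,0) → follower holds at (-82.000, 72.000, -98.500°)
step 3: Δleader=(-12.000, -13.000, 11.000°), engaged; cmd=(-48.000, -52.000, 0.750°) → follower=(-130.000, 20.000, -97.750°)


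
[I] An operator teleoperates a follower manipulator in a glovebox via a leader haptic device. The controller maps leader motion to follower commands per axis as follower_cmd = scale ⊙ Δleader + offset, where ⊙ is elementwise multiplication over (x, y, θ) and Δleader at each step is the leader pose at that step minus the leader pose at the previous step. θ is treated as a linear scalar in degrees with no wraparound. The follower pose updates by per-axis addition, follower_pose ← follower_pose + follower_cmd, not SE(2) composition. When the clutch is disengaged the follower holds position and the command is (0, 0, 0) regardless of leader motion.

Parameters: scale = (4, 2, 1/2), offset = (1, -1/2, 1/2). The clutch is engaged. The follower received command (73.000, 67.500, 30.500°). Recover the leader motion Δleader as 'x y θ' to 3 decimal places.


18.000 34.000 60.000

axis x: (73.000 − 1) / (4) = 18.000
axis y: (67.500 − -1/2) / (2) = 34.000
axis θ: (30.500 − 1/2) / (1/2) = 60.000


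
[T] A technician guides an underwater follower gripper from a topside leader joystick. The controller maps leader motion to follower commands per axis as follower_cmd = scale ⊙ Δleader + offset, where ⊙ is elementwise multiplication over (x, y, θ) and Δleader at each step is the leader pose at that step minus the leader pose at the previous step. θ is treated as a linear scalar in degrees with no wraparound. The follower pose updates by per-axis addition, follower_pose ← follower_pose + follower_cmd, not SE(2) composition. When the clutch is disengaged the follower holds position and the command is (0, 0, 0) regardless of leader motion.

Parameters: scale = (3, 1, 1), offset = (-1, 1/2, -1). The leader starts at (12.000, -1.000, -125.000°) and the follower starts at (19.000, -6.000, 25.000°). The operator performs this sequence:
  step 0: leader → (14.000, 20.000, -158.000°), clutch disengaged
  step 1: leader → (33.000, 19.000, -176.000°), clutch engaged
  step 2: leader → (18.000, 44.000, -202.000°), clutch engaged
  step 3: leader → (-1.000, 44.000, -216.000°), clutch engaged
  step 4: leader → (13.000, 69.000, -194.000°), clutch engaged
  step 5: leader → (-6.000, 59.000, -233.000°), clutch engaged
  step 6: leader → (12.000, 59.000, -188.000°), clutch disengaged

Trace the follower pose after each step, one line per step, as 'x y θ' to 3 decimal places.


19.000 -6.000 25.000
75.000 -6.500 6.000
29.000 19.000 -21.000
-29.000 19.500 -36.000
12.000 45.000 -15.000
-46.000 35.500 -55.000
-46.000 35.500 -55.000

step 0: Δleader=(2.000, 21.000, -33.000°), disengaged; cmd=(0,0,0) → follower holds at (19.000, -6.000, 25.000°)
step 1: Δleader=(19.000, -1.000, -18.000°), engaged; cmd=(56.000, -0.500, -19.000°) → follower=(75.000, -6.500, 6.000°)
step 2: Δleader=(-15.000, 25.000, -26.000°), engaged; cmd=(-46.000, 25.500, -27.000°) → follower=(29.000, 19.000, -21.000°)
step 3: Δleader=(-19.000, 0.000, -14.000°), engaged; cmd=(-58.000, 0.500, -15.000°) → follower=(-29.000, 19.500, -36.000°)
step 4: Δleader=(14.000, 25.000, 22.000°), engaged; cmd=(41.000, 25.500, 21.000°) → follower=(12.000, 45.000, -15.000°)
step 5: Δleader=(-19.000, -10.000, -39.000°), engaged; cmd=(-58.000, -9.500, -40.000°) → follower=(-46.000, 35.500, -55.000°)
step 6: Δleader=(18.000, 0.000, 45.000°), disengaged; cmd=(0,0,0) → follower holds at (-46.000, 35.500, -55.000°)


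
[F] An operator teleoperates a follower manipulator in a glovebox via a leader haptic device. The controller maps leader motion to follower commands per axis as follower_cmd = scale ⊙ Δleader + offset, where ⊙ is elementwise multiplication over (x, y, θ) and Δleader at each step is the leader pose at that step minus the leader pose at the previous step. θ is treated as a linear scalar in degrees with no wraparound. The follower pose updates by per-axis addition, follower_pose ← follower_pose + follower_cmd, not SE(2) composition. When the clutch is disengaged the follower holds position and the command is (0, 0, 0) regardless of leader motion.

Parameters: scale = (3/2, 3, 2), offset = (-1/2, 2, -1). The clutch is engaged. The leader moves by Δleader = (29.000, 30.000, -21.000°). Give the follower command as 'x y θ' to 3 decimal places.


axis x: 3/2·29.000 + -1/2 = 43.000
axis y: 3·30.000 + 2 = 92.000
axis θ: 2·-21.000 + -1 = -43.000

43.000 92.000 -43.000


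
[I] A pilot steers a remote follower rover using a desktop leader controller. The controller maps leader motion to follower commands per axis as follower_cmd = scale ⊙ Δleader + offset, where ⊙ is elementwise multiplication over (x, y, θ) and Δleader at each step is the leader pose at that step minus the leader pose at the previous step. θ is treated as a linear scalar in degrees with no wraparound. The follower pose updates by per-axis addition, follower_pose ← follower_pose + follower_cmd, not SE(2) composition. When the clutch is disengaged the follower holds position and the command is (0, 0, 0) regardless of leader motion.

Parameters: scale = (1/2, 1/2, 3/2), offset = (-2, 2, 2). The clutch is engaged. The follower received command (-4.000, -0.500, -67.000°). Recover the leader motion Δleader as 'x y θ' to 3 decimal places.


axis x: (-4.000 − -2) / (1/2) = -4.000
axis y: (-0.500 − 2) / (1/2) = -5.000
axis θ: (-67.000 − 2) / (3/2) = -46.000

-4.000 -5.000 -46.000


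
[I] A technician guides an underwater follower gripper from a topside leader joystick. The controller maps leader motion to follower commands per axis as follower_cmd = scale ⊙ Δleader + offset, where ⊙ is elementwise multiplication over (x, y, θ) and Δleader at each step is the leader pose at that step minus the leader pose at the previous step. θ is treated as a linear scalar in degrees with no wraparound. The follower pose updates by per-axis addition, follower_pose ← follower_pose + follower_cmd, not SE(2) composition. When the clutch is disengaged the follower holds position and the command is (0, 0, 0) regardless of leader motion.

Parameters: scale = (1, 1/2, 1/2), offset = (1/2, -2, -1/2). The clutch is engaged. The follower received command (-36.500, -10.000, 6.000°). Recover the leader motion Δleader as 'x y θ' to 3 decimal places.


-37.000 -16.000 13.000

axis x: (-36.500 − 1/2) / (1) = -37.000
axis y: (-10.000 − -2) / (1/2) = -16.000
axis θ: (6.000 − -1/2) / (1/2) = 13.000


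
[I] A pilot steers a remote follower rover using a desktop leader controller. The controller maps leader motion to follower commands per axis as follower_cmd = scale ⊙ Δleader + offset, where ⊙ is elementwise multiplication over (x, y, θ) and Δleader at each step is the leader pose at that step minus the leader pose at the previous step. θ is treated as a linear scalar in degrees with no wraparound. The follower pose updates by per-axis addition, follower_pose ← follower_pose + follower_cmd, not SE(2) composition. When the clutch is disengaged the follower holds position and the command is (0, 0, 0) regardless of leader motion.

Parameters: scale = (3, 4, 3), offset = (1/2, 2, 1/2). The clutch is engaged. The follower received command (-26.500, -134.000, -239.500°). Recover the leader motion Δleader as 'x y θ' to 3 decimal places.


-9.000 -34.000 -80.000

axis x: (-26.500 − 1/2) / (3) = -9.000
axis y: (-134.000 − 2) / (4) = -34.000
axis θ: (-239.500 − 1/2) / (3) = -80.000


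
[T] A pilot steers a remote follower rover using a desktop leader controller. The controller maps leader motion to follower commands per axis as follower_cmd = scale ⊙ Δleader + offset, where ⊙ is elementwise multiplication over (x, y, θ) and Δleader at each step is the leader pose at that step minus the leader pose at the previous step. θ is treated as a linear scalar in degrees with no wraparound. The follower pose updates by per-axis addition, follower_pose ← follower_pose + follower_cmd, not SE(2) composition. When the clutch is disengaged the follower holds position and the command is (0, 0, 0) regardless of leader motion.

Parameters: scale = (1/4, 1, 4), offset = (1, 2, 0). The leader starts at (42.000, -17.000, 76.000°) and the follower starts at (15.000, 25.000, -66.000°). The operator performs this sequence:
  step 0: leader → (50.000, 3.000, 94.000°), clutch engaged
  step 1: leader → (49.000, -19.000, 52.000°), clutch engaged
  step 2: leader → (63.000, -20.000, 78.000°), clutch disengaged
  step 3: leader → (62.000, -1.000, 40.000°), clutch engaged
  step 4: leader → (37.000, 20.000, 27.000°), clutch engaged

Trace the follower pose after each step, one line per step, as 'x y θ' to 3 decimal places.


18.000 47.000 6.000
18.750 27.000 -162.000
18.750 27.000 -162.000
19.500 48.000 -314.000
14.250 71.000 -366.000

step 0: Δleader=(8.000, 20.000, 18.000°), engaged; cmd=(3.000, 22.000, 72.000°) → follower=(18.000, 47.000, 6.000°)
step 1: Δleader=(-1.000, -22.000, -42.000°), engaged; cmd=(0.750, -20.000, -168.000°) → follower=(18.750, 27.000, -162.000°)
step 2: Δleader=(14.000, -1.000, 26.000°), disengaged; cmd=(0,0,0) → follower holds at (18.750, 27.000, -162.000°)
step 3: Δleader=(-1.000, 19.000, -38.000°), engaged; cmd=(0.750, 21.000, -152.000°) → follower=(19.500, 48.000, -314.000°)
step 4: Δleader=(-25.000, 21.000, -13.000°), engaged; cmd=(-5.250, 23.000, -52.000°) → follower=(14.250, 71.000, -366.000°)


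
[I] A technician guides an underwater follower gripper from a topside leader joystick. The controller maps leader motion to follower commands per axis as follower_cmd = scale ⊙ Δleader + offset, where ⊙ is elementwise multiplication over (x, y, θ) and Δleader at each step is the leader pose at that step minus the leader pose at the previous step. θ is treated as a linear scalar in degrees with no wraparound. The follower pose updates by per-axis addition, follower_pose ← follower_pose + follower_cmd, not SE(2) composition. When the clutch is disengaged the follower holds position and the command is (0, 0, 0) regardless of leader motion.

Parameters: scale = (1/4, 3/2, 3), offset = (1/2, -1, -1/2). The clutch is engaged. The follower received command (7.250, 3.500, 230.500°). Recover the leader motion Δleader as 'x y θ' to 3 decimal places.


axis x: (7.250 − 1/2) / (1/4) = 27.000
axis y: (3.500 − -1) / (3/2) = 3.000
axis θ: (230.500 − -1/2) / (3) = 77.000

27.000 3.000 77.000


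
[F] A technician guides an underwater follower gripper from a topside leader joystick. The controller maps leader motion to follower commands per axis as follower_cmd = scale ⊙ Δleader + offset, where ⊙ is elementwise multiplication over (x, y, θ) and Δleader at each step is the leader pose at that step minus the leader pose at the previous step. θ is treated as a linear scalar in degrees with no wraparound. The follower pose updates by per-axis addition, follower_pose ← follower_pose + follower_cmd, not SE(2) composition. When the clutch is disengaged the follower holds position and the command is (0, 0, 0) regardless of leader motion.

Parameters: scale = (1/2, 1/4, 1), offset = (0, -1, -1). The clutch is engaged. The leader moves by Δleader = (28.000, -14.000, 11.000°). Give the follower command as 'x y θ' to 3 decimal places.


axis x: 1/2·28.000 + 0 = 14.000
axis y: 1/4·-14.000 + -1 = -4.500
axis θ: 1·11.000 + -1 = 10.000

14.000 -4.500 10.000


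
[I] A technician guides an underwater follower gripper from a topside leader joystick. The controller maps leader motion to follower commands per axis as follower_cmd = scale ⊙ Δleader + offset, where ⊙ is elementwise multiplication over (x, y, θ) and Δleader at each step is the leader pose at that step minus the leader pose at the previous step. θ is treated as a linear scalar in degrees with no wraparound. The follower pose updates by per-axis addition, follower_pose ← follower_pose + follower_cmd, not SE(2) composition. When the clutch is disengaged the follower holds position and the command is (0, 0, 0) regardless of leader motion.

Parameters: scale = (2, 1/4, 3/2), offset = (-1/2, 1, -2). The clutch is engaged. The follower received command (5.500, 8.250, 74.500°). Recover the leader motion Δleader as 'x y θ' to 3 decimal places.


axis x: (5.500 − -1/2) / (2) = 3.000
axis y: (8.250 − 1) / (1/4) = 29.000
axis θ: (74.500 − -2) / (3/2) = 51.000

3.000 29.000 51.000


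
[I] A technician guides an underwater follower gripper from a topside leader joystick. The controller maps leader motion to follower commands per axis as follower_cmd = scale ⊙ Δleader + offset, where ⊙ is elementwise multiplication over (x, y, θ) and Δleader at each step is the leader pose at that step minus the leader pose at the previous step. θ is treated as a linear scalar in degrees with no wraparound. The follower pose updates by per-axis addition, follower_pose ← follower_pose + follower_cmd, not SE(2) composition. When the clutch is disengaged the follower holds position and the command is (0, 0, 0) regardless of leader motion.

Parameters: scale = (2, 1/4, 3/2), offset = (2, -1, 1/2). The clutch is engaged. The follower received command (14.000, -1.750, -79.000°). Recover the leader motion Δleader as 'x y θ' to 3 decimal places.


6.000 -3.000 -53.000

axis x: (14.000 − 2) / (2) = 6.000
axis y: (-1.750 − -1) / (1/4) = -3.000
axis θ: (-79.000 − 1/2) / (3/2) = -53.000


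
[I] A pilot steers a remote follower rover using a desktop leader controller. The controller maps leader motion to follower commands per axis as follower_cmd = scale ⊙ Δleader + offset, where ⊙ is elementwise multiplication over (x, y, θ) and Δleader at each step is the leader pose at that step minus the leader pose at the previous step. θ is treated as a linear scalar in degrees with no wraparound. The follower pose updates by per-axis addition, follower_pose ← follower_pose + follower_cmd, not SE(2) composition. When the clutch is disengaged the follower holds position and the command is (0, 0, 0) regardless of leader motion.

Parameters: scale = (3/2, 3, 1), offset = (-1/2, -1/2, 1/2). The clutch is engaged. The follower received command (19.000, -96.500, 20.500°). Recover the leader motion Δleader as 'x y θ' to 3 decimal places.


axis x: (19.000 − -1/2) / (3/2) = 13.000
axis y: (-96.500 − -1/2) / (3) = -32.000
axis θ: (20.500 − 1/2) / (1) = 20.000

13.000 -32.000 20.000


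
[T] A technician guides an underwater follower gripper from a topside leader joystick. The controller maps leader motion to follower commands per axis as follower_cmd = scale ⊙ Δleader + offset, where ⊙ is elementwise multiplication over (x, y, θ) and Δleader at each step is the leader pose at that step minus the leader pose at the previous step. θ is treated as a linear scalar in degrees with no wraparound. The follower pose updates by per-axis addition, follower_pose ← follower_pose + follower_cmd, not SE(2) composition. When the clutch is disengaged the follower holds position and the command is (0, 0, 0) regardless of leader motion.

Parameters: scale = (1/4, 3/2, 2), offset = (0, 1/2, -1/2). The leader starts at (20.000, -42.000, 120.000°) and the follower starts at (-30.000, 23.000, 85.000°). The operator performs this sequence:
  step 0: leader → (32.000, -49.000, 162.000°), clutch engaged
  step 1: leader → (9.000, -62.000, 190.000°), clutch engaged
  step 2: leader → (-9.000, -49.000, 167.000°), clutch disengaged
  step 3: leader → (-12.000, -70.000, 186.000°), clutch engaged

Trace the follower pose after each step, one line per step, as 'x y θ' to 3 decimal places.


step 0: Δleader=(12.000, -7.000, 42.000°), engaged; cmd=(3.000, -10.000, 83.500°) → follower=(-27.000, 13.000, 168.500°)
step 1: Δleader=(-23.000, -13.000, 28.000°), engaged; cmd=(-5.750, -19.000, 55.500°) → follower=(-32.750, -6.000, 224.000°)
step 2: Δleader=(-18.000, 13.000, -23.000°), disengaged; cmd=(0,0,0) → follower holds at (-32.750, -6.000, 224.000°)
step 3: Δleader=(-3.000, -21.000, 19.000°), engaged; cmd=(-0.750, -31.000, 37.500°) → follower=(-33.500, -37.000, 261.500°)

-27.000 13.000 168.500
-32.750 -6.000 224.000
-32.750 -6.000 224.000
-33.500 -37.000 261.500


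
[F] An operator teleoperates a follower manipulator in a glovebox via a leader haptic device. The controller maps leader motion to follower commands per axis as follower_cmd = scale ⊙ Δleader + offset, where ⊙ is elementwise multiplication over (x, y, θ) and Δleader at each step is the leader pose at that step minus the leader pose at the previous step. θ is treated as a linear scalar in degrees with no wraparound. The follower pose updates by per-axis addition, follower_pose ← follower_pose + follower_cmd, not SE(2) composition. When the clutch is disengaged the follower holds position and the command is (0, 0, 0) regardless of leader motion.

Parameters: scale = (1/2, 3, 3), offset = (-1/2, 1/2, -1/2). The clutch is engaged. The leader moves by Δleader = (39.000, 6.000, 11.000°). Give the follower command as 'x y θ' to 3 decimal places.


19.000 18.500 32.500

axis x: 1/2·39.000 + -1/2 = 19.000
axis y: 3·6.000 + 1/2 = 18.500
axis θ: 3·11.000 + -1/2 = 32.500


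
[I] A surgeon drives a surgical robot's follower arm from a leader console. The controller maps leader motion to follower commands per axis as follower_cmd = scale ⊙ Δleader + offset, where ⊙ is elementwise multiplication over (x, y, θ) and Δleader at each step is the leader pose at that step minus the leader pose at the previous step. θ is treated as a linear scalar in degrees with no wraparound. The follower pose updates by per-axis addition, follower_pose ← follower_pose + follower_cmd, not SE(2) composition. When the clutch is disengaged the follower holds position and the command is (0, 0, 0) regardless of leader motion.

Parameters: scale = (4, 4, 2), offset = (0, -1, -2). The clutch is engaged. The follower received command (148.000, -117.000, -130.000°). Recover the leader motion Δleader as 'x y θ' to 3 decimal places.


37.000 -29.000 -64.000

axis x: (148.000 − 0) / (4) = 37.000
axis y: (-117.000 − -1) / (4) = -29.000
axis θ: (-130.000 − -2) / (2) = -64.000


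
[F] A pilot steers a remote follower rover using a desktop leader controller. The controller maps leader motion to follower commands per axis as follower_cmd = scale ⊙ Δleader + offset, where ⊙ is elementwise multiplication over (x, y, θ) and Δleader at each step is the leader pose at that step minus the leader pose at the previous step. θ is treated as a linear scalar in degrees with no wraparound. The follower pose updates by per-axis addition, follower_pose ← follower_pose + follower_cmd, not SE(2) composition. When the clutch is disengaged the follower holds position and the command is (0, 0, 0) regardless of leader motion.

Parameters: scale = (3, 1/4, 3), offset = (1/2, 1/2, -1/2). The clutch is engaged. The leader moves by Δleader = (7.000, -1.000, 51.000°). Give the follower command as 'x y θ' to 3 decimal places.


21.500 0.250 152.500

axis x: 3·7.000 + 1/2 = 21.500
axis y: 1/4·-1.000 + 1/2 = 0.250
axis θ: 3·51.000 + -1/2 = 152.500


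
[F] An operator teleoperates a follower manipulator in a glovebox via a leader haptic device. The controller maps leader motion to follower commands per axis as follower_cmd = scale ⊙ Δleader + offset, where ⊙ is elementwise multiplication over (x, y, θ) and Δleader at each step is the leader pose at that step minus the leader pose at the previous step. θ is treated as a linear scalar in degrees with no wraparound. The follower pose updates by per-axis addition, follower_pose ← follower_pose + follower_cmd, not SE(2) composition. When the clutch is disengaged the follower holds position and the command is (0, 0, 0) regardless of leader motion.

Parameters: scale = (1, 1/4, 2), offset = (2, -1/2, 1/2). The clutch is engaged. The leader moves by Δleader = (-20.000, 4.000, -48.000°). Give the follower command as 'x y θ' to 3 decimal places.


-18.000 0.500 -95.500

axis x: 1·-20.000 + 2 = -18.000
axis y: 1/4·4.000 + -1/2 = 0.500
axis θ: 2·-48.000 + 1/2 = -95.500


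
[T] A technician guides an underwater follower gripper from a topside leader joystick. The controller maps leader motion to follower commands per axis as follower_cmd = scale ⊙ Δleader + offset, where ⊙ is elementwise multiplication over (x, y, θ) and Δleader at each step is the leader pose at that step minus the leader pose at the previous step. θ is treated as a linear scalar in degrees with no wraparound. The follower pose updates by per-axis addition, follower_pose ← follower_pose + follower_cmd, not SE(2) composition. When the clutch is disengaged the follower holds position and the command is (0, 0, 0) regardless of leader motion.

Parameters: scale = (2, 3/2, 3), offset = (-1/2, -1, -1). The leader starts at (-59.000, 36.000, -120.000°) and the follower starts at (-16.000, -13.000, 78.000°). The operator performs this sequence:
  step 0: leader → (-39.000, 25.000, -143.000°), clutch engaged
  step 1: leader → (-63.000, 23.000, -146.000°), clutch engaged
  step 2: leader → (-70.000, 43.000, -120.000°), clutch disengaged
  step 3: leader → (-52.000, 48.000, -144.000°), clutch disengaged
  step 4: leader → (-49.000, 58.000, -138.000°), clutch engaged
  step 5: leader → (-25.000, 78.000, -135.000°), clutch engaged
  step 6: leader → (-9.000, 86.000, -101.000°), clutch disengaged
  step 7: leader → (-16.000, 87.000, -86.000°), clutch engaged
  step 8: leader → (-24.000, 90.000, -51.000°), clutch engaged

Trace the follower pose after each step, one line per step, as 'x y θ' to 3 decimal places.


23.500 -30.500 8.000
-25.000 -34.500 -2.000
-25.000 -34.500 -2.000
-25.000 -34.500 -2.000
-19.500 -20.500 15.000
28.000 8.500 23.000
28.000 8.500 23.000
13.500 9.000 67.000
-3.000 12.500 171.000

step 0: Δleader=(20.000, -11.000, -23.000°), engaged; cmd=(39.500, -17.500, -70.000°) → follower=(23.500, -30.500, 8.000°)
step 1: Δleader=(-24.000, -2.000, -3.000°), engaged; cmd=(-48.500, -4.000, -10.000°) → follower=(-25.000, -34.500, -2.000°)
step 2: Δleader=(-7.000, 20.000, 26.000°), disengaged; cmd=(0,0,0) → follower holds at (-25.000, -34.500, -2.000°)
step 3: Δleader=(18.000, 5.000, -24.000°), disengaged; cmd=(0,0,0) → follower holds at (-25.000, -34.500, -2.000°)
step 4: Δleader=(3.000, 10.000, 6.000°), engaged; cmd=(5.500, 14.000, 17.000°) → follower=(-19.500, -20.500, 15.000°)
step 5: Δleader=(24.000, 20.000, 3.000°), engaged; cmd=(47.500, 29.000, 8.000°) → follower=(28.000, 8.500, 23.000°)
step 6: Δleader=(16.000, 8.000, 34.000°), disengaged; cmd=(0,0,0) → follower holds at (28.000, 8.500, 23.000°)
step 7: Δleader=(-7.000, 1.000, 15.000°), engaged; cmd=(-14.500, 0.500, 44.000°) → follower=(13.500, 9.000, 67.000°)
step 8: Δleader=(-8.000, 3.000, 35.000°), engaged; cmd=(-16.500, 3.500, 104.000°) → follower=(-3.000, 12.500, 171.000°)


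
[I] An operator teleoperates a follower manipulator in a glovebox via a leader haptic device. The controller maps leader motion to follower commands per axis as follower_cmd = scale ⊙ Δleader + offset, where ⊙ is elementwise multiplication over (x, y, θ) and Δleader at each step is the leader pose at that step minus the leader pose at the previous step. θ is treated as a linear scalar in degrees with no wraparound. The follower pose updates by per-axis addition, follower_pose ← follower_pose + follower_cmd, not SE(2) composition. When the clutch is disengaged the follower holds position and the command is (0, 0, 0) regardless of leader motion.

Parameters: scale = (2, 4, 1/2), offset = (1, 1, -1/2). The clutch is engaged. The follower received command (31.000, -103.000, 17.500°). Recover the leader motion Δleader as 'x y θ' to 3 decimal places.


15.000 -26.000 36.000

axis x: (31.000 − 1) / (2) = 15.000
axis y: (-103.000 − 1) / (4) = -26.000
axis θ: (17.500 − -1/2) / (1/2) = 36.000


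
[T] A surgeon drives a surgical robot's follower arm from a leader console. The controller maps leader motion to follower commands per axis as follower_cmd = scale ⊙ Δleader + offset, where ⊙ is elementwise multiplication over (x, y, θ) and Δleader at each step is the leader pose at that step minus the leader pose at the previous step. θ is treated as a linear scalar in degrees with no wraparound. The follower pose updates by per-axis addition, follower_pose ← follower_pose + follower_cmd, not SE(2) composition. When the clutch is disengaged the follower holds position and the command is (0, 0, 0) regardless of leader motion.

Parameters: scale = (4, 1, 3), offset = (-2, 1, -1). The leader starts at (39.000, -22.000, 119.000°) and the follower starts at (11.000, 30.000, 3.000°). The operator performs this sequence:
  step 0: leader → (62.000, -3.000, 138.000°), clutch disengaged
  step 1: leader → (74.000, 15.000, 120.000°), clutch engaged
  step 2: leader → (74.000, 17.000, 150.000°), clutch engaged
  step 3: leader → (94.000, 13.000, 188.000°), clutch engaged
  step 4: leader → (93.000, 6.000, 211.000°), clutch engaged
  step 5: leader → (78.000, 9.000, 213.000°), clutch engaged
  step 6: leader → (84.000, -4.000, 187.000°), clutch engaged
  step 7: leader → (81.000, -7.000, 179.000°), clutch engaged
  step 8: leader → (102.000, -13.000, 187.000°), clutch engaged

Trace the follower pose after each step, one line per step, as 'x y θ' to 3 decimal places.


step 0: Δleader=(23.000, 19.000, 19.000°), disengaged; cmd=(0,0,0) → follower holds at (11.000, 30.000, 3.000°)
step 1: Δleader=(12.000, 18.000, -18.000°), engaged; cmd=(46.000, 19.000, -55.000°) → follower=(57.000, 49.000, -52.000°)
step 2: Δleader=(0.000, 2.000, 30.000°), engaged; cmd=(-2.000, 3.000, 89.000°) → follower=(55.000, 52.000, 37.000°)
step 3: Δleader=(20.000, -4.000, 38.000°), engaged; cmd=(78.000, -3.000, 113.000°) → follower=(133.000, 49.000, 150.000°)
step 4: Δleader=(-1.000, -7.000, 23.000°), engaged; cmd=(-6.000, -6.000, 68.000°) → follower=(127.000, 43.000, 218.000°)
step 5: Δleader=(-15.000, 3.000, 2.000°), engaged; cmd=(-62.000, 4.000, 5.000°) → follower=(65.000, 47.000, 223.000°)
step 6: Δleader=(6.000, -13.000, -26.000°), engaged; cmd=(22.000, -12.000, -79.000°) → follower=(87.000, 35.000, 144.000°)
step 7: Δleader=(-3.000, -3.000, -8.000°), engaged; cmd=(-14.000, -2.000, -25.000°) → follower=(73.000, 33.000, 119.000°)
step 8: Δleader=(21.000, -6.000, 8.000°), engaged; cmd=(82.000, -5.000, 23.000°) → follower=(155.000, 28.000, 142.000°)

11.000 30.000 3.000
57.000 49.000 -52.000
55.000 52.000 37.000
133.000 49.000 150.000
127.000 43.000 218.000
65.000 47.000 223.000
87.000 35.000 144.000
73.000 33.000 119.000
155.000 28.000 142.000
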